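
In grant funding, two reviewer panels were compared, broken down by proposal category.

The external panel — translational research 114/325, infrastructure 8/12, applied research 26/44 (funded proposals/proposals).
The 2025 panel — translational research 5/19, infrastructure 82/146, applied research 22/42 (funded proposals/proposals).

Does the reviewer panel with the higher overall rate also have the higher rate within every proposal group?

No

Translational research: the external panel 114/325 = 35.1%, the 2025 panel 5/19 = 26.3% → the external panel
Infrastructure: the external panel 8/12 = 66.7%, the 2025 panel 82/146 = 56.2% → the external panel
Applied research: the external panel 26/44 = 59.1%, the 2025 panel 22/42 = 52.4% → the external panel
Overall: the external panel 148/381 = 38.8%, the 2025 panel 109/207 = 52.7% → the 2025 panel
The external panel wins each proposal group but the 2025 panel wins overall — the comparison reverses. The external panel's proposals skew toward translational research, which has a lower base rate.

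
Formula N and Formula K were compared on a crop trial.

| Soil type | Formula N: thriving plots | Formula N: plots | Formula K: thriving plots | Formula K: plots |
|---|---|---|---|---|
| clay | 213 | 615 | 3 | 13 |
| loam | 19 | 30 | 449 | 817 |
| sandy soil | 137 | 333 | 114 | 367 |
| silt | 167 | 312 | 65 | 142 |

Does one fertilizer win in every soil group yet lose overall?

Yes

Clay: Formula N 213/615 = 34.6%, Formula K 3/13 = 23.1% → Formula N
Loam: Formula N 19/30 = 63.3%, Formula K 449/817 = 55.0% → Formula N
Sandy soil: Formula N 137/333 = 41.1%, Formula K 114/367 = 31.1% → Formula N
Silt: Formula N 167/312 = 53.5%, Formula K 65/142 = 45.8% → Formula N
Overall: Formula N 536/1290 = 41.6%, Formula K 631/1339 = 47.1% → Formula K
Formula N wins each soil group but Formula K wins overall — the comparison reverses. Formula N's plots skew toward clay, which has a lower base rate.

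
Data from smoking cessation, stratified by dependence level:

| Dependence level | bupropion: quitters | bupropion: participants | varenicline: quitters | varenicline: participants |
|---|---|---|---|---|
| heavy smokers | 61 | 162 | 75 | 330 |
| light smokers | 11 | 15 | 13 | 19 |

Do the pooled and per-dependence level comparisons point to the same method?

Heavy smokers: bupropion 61/162 = 37.7%, varenicline 75/330 = 22.7% → bupropion
Light smokers: bupropion 11/15 = 73.3%, varenicline 13/19 = 68.4% → bupropion
Overall: bupropion 72/177 = 40.7%, varenicline 88/349 = 25.2% → bupropion
Bupropion wins overall and in every dependence group — no reversal.

Yes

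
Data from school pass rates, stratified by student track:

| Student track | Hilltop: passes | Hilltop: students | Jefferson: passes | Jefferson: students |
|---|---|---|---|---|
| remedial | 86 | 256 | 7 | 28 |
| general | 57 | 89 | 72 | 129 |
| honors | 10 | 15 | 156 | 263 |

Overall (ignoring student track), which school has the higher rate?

Remedial: Hilltop 86/256 = 33.6%, Jefferson 7/28 = 25.0% → Hilltop
General: Hilltop 57/89 = 64.0%, Jefferson 72/129 = 55.8% → Hilltop
Honors: Hilltop 10/15 = 66.7%, Jefferson 156/263 = 59.3% → Hilltop
Overall: Hilltop 153/360 = 42.5%, Jefferson 235/420 = 56.0% → Jefferson
(Hilltop wins every student group but Jefferson wins overall — Hilltop's students skew toward the low-rate remedial group.)

Jefferson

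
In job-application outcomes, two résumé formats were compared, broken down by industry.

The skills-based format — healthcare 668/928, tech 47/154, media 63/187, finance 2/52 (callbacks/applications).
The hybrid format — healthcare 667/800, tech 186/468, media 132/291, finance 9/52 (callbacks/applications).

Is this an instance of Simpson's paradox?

No

Healthcare: the skills-based format 668/928 = 72.0%, the hybrid format 667/800 = 83.4% → the hybrid format
Tech: the skills-based format 47/154 = 30.5%, the hybrid format 186/468 = 39.7% → the hybrid format
Media: the skills-based format 63/187 = 33.7%, the hybrid format 132/291 = 45.4% → the hybrid format
Finance: the skills-based format 2/52 = 3.8%, the hybrid format 9/52 = 17.3% → the hybrid format
Overall: the skills-based format 780/1321 = 59.0%, the hybrid format 994/1611 = 61.7% → the hybrid format
The hybrid format wins overall and in every industry group — no reversal.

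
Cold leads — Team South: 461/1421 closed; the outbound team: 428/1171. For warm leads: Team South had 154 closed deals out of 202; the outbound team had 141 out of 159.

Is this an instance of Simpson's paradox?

Cold: Team South 461/1421 = 32.4%, the outbound team 428/1171 = 36.5% → the outbound team
Warm: Team South 154/202 = 76.2%, the outbound team 141/159 = 88.7% → the outbound team
Overall: Team South 615/1623 = 37.9%, the outbound team 569/1330 = 42.8% → the outbound team
The outbound team wins overall and in every lead group — no reversal.

No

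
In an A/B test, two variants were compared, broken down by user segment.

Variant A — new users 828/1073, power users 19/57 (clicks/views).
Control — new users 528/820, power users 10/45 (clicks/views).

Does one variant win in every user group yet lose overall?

No

New users: Variant A 828/1073 = 77.2%, Control 528/820 = 64.4% → Variant A
Power users: Variant A 19/57 = 33.3%, Control 10/45 = 22.2% → Variant A
Overall: Variant A 847/1130 = 75.0%, Control 538/865 = 62.2% → Variant A
Variant A wins overall and in every user group — no reversal.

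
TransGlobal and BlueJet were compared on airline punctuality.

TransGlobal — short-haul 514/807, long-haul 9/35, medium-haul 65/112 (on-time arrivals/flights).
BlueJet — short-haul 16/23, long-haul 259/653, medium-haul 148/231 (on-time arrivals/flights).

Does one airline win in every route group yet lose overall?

Yes

Short-haul: TransGlobal 514/807 = 63.7%, BlueJet 16/23 = 69.6% → BlueJet
Long-haul: TransGlobal 9/35 = 25.7%, BlueJet 259/653 = 39.7% → BlueJet
Medium-haul: TransGlobal 65/112 = 58.0%, BlueJet 148/231 = 64.1% → BlueJet
Overall: TransGlobal 588/954 = 61.6%, BlueJet 423/907 = 46.6% → TransGlobal
BlueJet wins each route group but TransGlobal wins overall — the comparison reverses. BlueJet's flights skew toward long-haul, which has a lower base rate.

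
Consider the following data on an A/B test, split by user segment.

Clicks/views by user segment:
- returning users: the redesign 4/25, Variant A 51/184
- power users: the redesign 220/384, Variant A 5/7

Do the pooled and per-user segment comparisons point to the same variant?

Returning users: the redesign 4/25 = 16.0%, Variant A 51/184 = 27.7% → Variant A
Power users: the redesign 220/384 = 57.3%, Variant A 5/7 = 71.4% → Variant A
Overall: the redesign 224/409 = 54.8%, Variant A 56/191 = 29.3% → the redesign
Variant A wins each user group but the redesign wins overall — the comparison reverses. Variant A's views skew toward returning users, which has a lower base rate.

No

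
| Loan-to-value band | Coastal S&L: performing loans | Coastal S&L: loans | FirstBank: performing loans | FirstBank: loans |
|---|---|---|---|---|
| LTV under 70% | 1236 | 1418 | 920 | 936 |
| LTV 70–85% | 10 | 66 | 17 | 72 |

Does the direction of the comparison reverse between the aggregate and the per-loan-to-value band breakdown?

No

LTV under 70%: Coastal S&L 1236/1418 = 87.2%, FirstBank 920/936 = 98.3% → FirstBank
LTV 70–85%: Coastal S&L 10/66 = 15.2%, FirstBank 17/72 = 23.6% → FirstBank
Overall: Coastal S&L 1246/1484 = 84.0%, FirstBank 937/1008 = 93.0% → FirstBank
FirstBank wins overall and in every loan-to-value group — no reversal.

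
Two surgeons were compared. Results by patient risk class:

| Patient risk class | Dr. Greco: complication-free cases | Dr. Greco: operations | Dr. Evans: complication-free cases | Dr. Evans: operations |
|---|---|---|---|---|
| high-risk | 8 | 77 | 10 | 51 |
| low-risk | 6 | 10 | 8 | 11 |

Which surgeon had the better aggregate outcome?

High-risk: Dr. Greco 8/77 = 10.4%, Dr. Evans 10/51 = 19.6% → Dr. Evans
Low-risk: Dr. Greco 6/10 = 60.0%, Dr. Evans 8/11 = 72.7% → Dr. Evans
Overall: Dr. Greco 14/87 = 16.1%, Dr. Evans 18/62 = 29.0% → Dr. Evans

Dr. Evans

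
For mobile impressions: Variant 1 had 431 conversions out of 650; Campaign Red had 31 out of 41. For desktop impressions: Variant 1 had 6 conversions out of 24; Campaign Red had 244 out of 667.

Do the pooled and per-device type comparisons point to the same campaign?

No

Mobile: Variant 1 431/650 = 66.3%, Campaign Red 31/41 = 75.6% → Campaign Red
Desktop: Variant 1 6/24 = 25.0%, Campaign Red 244/667 = 36.6% → Campaign Red
Overall: Variant 1 437/674 = 64.8%, Campaign Red 275/708 = 38.8% → Variant 1
Campaign Red wins each device group but Variant 1 wins overall — the comparison reverses. Campaign Red's impressions skew toward desktop, which has a lower base rate.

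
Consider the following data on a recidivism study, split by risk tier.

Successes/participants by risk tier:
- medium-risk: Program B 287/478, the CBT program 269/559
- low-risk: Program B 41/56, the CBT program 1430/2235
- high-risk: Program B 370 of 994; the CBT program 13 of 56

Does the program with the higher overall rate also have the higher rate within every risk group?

Medium-risk: Program B 287/478 = 60.0%, the CBT program 269/559 = 48.1% → Program B
Low-risk: Program B 41/56 = 73.2%, the CBT program 1430/2235 = 64.0% → Program B
High-risk: Program B 370/994 = 37.2%, the CBT program 13/56 = 23.2% → Program B
Overall: Program B 698/1528 = 45.7%, the CBT program 1712/2850 = 60.1% → the CBT program
Program B wins each risk group but the CBT program wins overall — the comparison reverses. Program B's participants skew toward high-risk, which has a lower base rate.

No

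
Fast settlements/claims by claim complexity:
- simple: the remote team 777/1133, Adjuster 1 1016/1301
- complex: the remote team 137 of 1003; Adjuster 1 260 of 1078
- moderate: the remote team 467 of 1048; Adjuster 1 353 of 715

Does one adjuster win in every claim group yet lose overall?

No

Simple: the remote team 777/1133 = 68.6%, Adjuster 1 1016/1301 = 78.1% → Adjuster 1
Complex: the remote team 137/1003 = 13.7%, Adjuster 1 260/1078 = 24.1% → Adjuster 1
Moderate: the remote team 467/1048 = 44.6%, Adjuster 1 353/715 = 49.4% → Adjuster 1
Overall: the remote team 1381/3184 = 43.4%, Adjuster 1 1629/3094 = 52.7% → Adjuster 1
Adjuster 1 wins overall and in every claim group — no reversal.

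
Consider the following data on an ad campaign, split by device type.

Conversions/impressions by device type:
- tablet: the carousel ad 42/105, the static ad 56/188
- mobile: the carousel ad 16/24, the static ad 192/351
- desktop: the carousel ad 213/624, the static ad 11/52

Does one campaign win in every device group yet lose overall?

Tablet: the carousel ad 42/105 = 40.0%, the static ad 56/188 = 29.8% → the carousel ad
Mobile: the carousel ad 16/24 = 66.7%, the static ad 192/351 = 54.7% → the carousel ad
Desktop: the carousel ad 213/624 = 34.1%, the static ad 11/52 = 21.2% → the carousel ad
Overall: the carousel ad 271/753 = 36.0%, the static ad 259/591 = 43.8% → the static ad
The carousel ad wins each device group but the static ad wins overall — the comparison reverses. The carousel ad's impressions skew toward desktop, which has a lower base rate.

Yes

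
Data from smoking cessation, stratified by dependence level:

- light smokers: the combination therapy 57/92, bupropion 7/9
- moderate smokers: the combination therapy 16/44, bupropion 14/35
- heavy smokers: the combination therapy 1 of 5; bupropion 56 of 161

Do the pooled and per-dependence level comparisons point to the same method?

Light smokers: the combination therapy 57/92 = 62.0%, bupropion 7/9 = 77.8% → bupropion
Moderate smokers: the combination therapy 16/44 = 36.4%, bupropion 14/35 = 40.0% → bupropion
Heavy smokers: the combination therapy 1/5 = 20.0%, bupropion 56/161 = 34.8% → bupropion
Overall: the combination therapy 74/141 = 52.5%, bupropion 77/205 = 37.6% → the combination therapy
Bupropion wins each dependence group but the combination therapy wins overall — the comparison reverses. Bupropion's participants skew toward heavy smokers, which has a lower base rate.

No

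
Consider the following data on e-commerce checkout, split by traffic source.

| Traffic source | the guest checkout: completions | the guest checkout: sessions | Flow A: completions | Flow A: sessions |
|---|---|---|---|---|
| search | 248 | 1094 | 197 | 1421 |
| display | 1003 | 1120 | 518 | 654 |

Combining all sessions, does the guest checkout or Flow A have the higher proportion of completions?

Search: the guest checkout 248/1094 = 22.7%, Flow A 197/1421 = 13.9% → the guest checkout
Display: the guest checkout 1003/1120 = 89.6%, Flow A 518/654 = 79.2% → the guest checkout
Overall: the guest checkout 1251/2214 = 56.5%, Flow A 715/2075 = 34.5% → the guest checkout

the guest checkout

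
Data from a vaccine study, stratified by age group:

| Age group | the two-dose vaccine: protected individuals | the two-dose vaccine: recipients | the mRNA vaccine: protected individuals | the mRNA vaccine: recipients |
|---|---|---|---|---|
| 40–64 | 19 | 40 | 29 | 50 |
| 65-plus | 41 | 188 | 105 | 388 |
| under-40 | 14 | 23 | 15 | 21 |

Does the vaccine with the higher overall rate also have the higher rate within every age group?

40–64: the two-dose vaccine 19/40 = 47.5%, the mRNA vaccine 29/50 = 58.0% → the mRNA vaccine
65-plus: the two-dose vaccine 41/188 = 21.8%, the mRNA vaccine 105/388 = 27.1% → the mRNA vaccine
Under-40: the two-dose vaccine 14/23 = 60.9%, the mRNA vaccine 15/21 = 71.4% → the mRNA vaccine
Overall: the two-dose vaccine 74/251 = 29.5%, the mRNA vaccine 149/459 = 32.5% → the mRNA vaccine
The mRNA vaccine wins overall and in every age group — no reversal.

Yes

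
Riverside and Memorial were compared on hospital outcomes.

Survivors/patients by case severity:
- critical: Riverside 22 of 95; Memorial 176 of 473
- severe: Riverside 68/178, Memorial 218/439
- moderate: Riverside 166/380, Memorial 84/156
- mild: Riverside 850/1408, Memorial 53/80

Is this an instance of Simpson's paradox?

Yes

Critical: Riverside 22/95 = 23.2%, Memorial 176/473 = 37.2% → Memorial
Severe: Riverside 68/178 = 38.2%, Memorial 218/439 = 49.7% → Memorial
Moderate: Riverside 166/380 = 43.7%, Memorial 84/156 = 53.8% → Memorial
Mild: Riverside 850/1408 = 60.4%, Memorial 53/80 = 66.2% → Memorial
Overall: Riverside 1106/2061 = 53.7%, Memorial 531/1148 = 46.3% → Riverside
Memorial wins each case group but Riverside wins overall — the comparison reverses. Memorial's patients skew toward critical, which has a lower base rate.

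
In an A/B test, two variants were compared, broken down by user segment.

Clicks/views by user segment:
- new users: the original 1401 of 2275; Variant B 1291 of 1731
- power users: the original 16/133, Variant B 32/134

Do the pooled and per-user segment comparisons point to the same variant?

New users: the original 1401/2275 = 61.6%, Variant B 1291/1731 = 74.6% → Variant B
Power users: the original 16/133 = 12.0%, Variant B 32/134 = 23.9% → Variant B
Overall: the original 1417/2408 = 58.8%, Variant B 1323/1865 = 70.9% → Variant B
Variant B wins overall and in every user group — no reversal.

Yes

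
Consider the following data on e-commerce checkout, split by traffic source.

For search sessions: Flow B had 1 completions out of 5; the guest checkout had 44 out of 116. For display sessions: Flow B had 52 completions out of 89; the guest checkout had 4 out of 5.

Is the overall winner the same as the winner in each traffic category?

Search: Flow B 1/5 = 20.0%, the guest checkout 44/116 = 37.9% → the guest checkout
Display: Flow B 52/89 = 58.4%, the guest checkout 4/5 = 80.0% → the guest checkout
Overall: Flow B 53/94 = 56.4%, the guest checkout 48/121 = 39.7% → Flow B
The guest checkout wins each traffic group but Flow B wins overall — the comparison reverses. The guest checkout's sessions skew toward search, which has a lower base rate.

No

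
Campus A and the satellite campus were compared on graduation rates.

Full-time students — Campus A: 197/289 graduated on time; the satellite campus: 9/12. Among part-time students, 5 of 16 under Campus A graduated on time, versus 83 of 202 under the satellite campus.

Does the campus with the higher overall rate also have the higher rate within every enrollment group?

Full-time: Campus A 197/289 = 68.2%, the satellite campus 9/12 = 75.0% → the satellite campus
Part-time: Campus A 5/16 = 31.2%, the satellite campus 83/202 = 41.1% → the satellite campus
Overall: Campus A 202/305 = 66.2%, the satellite campus 92/214 = 43.0% → Campus A
The satellite campus wins each enrollment group but Campus A wins overall — the comparison reverses. The satellite campus's students skew toward part-time, which has a lower base rate.

No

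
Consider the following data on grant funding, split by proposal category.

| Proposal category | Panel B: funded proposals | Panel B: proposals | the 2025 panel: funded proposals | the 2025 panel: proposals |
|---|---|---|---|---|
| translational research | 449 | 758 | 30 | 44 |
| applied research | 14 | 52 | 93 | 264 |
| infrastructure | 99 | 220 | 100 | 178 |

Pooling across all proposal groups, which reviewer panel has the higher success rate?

Panel B

Translational research: Panel B 449/758 = 59.2%, the 2025 panel 30/44 = 68.2% → the 2025 panel
Applied research: Panel B 14/52 = 26.9%, the 2025 panel 93/264 = 35.2% → the 2025 panel
Infrastructure: Panel B 99/220 = 45.0%, the 2025 panel 100/178 = 56.2% → the 2025 panel
Overall: Panel B 562/1030 = 54.6%, the 2025 panel 223/486 = 45.9% → Panel B
(The 2025 panel wins every proposal group but Panel B wins overall — the 2025 panel's proposals skew toward the low-rate applied research group.)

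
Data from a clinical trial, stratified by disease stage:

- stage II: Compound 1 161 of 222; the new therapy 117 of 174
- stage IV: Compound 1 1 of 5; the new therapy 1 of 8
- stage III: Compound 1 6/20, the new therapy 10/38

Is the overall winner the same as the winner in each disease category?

Yes

Stage II: Compound 1 161/222 = 72.5%, the new therapy 117/174 = 67.2% → Compound 1
Stage IV: Compound 1 1/5 = 20.0%, the new therapy 1/8 = 12.5% → Compound 1
Stage III: Compound 1 6/20 = 30.0%, the new therapy 10/38 = 26.3% → Compound 1
Overall: Compound 1 168/247 = 68.0%, the new therapy 128/220 = 58.2% → Compound 1
Compound 1 wins overall and in every disease group — no reversal.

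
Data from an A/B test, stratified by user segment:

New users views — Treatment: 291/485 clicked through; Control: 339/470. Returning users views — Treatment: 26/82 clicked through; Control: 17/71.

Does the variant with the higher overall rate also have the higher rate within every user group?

New users: Treatment 291/485 = 60.0%, Control 339/470 = 72.1% → Control
Returning users: Treatment 26/82 = 31.7%, Control 17/71 = 23.9% → Treatment
Overall: Treatment 317/567 = 55.9%, Control 356/541 = 65.8% → Control
Neither sweeps: Treatment wins 1 of 2 groups, Control wins 1. Control wins overall but not every group — no Simpson reversal.

No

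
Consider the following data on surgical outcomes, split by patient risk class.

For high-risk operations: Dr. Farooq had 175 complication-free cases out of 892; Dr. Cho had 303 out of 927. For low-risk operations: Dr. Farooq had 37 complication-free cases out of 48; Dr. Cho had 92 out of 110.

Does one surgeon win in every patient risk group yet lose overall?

No

High-risk: Dr. Farooq 175/892 = 19.6%, Dr. Cho 303/927 = 32.7% → Dr. Cho
Low-risk: Dr. Farooq 37/48 = 77.1%, Dr. Cho 92/110 = 83.6% → Dr. Cho
Overall: Dr. Farooq 212/940 = 22.6%, Dr. Cho 395/1037 = 38.1% → Dr. Cho
Dr. Cho wins overall and in every patient risk group — no reversal.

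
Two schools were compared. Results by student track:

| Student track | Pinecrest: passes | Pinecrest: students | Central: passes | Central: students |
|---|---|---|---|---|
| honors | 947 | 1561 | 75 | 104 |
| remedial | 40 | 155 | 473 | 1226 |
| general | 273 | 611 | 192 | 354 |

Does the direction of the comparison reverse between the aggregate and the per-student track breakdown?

Honors: Pinecrest 947/1561 = 60.7%, Central 75/104 = 72.1% → Central
Remedial: Pinecrest 40/155 = 25.8%, Central 473/1226 = 38.6% → Central
General: Pinecrest 273/611 = 44.7%, Central 192/354 = 54.2% → Central
Overall: Pinecrest 1260/2327 = 54.1%, Central 740/1684 = 43.9% → Pinecrest
Central wins each student group but Pinecrest wins overall — the comparison reverses. Central's students skew toward remedial, which has a lower base rate.

Yes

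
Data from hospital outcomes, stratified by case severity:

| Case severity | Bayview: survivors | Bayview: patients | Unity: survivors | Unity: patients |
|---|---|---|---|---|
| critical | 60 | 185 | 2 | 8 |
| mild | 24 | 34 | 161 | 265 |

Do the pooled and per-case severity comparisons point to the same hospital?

No

Critical: Bayview 60/185 = 32.4%, Unity 2/8 = 25.0% → Bayview
Mild: Bayview 24/34 = 70.6%, Unity 161/265 = 60.8% → Bayview
Overall: Bayview 84/219 = 38.4%, Unity 163/273 = 59.7% → Unity
Bayview wins each case group but Unity wins overall — the comparison reverses. Bayview's patients skew toward critical, which has a lower base rate.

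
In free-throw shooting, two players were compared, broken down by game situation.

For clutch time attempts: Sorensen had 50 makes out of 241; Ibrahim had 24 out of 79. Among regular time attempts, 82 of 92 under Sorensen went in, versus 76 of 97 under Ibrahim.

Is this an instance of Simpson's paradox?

No

Clutch time: Sorensen 50/241 = 20.7%, Ibrahim 24/79 = 30.4% → Ibrahim
Regular time: Sorensen 82/92 = 89.1%, Ibrahim 76/97 = 78.4% → Sorensen
Overall: Sorensen 132/333 = 39.6%, Ibrahim 100/176 = 56.8% → Ibrahim
Neither sweeps: Sorensen wins 1 of 2 groups, Ibrahim wins 1. Ibrahim wins overall but not every group — no Simpson reversal.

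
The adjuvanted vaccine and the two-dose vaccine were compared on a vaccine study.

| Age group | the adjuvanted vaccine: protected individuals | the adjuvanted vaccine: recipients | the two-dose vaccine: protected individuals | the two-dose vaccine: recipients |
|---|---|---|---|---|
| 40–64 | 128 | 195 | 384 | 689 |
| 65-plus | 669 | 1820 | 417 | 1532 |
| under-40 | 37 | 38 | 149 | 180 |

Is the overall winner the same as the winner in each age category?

40–64: the adjuvanted vaccine 128/195 = 65.6%, the two-dose vaccine 384/689 = 55.7% → the adjuvanted vaccine
65-plus: the adjuvanted vaccine 669/1820 = 36.8%, the two-dose vaccine 417/1532 = 27.2% → the adjuvanted vaccine
Under-40: the adjuvanted vaccine 37/38 = 97.4%, the two-dose vaccine 149/180 = 82.8% → the adjuvanted vaccine
Overall: the adjuvanted vaccine 834/2053 = 40.6%, the two-dose vaccine 950/2401 = 39.6% → the adjuvanted vaccine
The adjuvanted vaccine wins overall and in every age group — no reversal.

Yes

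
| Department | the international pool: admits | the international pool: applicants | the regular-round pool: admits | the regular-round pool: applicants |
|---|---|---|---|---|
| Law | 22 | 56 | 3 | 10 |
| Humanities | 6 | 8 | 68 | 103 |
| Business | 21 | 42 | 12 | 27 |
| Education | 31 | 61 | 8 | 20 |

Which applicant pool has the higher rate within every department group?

the international pool

Law: the international pool 22/56 = 39.3%, the regular-round pool 3/10 = 30.0% → the international pool
Humanities: the international pool 6/8 = 75.0%, the regular-round pool 68/103 = 66.0% → the international pool
Business: the international pool 21/42 = 50.0%, the regular-round pool 12/27 = 44.4% → the international pool
Education: the international pool 31/61 = 50.8%, the regular-round pool 8/20 = 40.0% → the international pool
The international pool has the higher rate in all 4 groups.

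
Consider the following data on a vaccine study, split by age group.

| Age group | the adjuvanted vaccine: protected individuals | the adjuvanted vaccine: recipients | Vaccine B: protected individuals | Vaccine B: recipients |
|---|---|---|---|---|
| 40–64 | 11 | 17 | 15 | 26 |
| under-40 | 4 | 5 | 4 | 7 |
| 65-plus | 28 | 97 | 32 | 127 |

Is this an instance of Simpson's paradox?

No

40–64: the adjuvanted vaccine 11/17 = 64.7%, Vaccine B 15/26 = 57.7% → the adjuvanted vaccine
Under-40: the adjuvanted vaccine 4/5 = 80.0%, Vaccine B 4/7 = 57.1% → the adjuvanted vaccine
65-plus: the adjuvanted vaccine 28/97 = 28.9%, Vaccine B 32/127 = 25.2% → the adjuvanted vaccine
Overall: the adjuvanted vaccine 43/119 = 36.1%, Vaccine B 51/160 = 31.9% → the adjuvanted vaccine
The adjuvanted vaccine wins overall and in every age group — no reversal.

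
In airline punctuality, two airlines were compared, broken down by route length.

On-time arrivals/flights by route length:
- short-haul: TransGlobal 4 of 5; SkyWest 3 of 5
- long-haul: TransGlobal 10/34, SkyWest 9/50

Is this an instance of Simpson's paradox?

No

Short-haul: TransGlobal 4/5 = 80.0%, SkyWest 3/5 = 60.0% → TransGlobal
Long-haul: TransGlobal 10/34 = 29.4%, SkyWest 9/50 = 18.0% → TransGlobal
Overall: TransGlobal 14/39 = 35.9%, SkyWest 12/55 = 21.8% → TransGlobal
TransGlobal wins overall and in every route group — no reversal.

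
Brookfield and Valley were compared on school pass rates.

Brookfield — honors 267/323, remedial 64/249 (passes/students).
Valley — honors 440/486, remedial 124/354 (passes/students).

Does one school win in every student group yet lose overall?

No

Honors: Brookfield 267/323 = 82.7%, Valley 440/486 = 90.5% → Valley
Remedial: Brookfield 64/249 = 25.7%, Valley 124/354 = 35.0% → Valley
Overall: Brookfield 331/572 = 57.9%, Valley 564/840 = 67.1% → Valley
Valley wins overall and in every student group — no reversal.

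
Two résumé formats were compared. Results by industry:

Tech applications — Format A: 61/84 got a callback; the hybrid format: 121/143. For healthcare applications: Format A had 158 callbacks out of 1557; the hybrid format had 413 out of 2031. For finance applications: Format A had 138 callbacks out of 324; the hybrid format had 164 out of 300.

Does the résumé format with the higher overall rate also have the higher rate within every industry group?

Tech: Format A 61/84 = 72.6%, the hybrid format 121/143 = 84.6% → the hybrid format
Healthcare: Format A 158/1557 = 10.1%, the hybrid format 413/2031 = 20.3% → the hybrid format
Finance: Format A 138/324 = 42.6%, the hybrid format 164/300 = 54.7% → the hybrid format
Overall: Format A 357/1965 = 18.2%, the hybrid format 698/2474 = 28.2% → the hybrid format
The hybrid format wins overall and in every industry group — no reversal.

Yes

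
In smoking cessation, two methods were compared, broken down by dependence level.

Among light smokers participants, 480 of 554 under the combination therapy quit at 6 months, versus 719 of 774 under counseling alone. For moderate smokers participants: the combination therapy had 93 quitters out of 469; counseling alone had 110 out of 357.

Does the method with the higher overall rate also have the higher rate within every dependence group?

Yes

Light smokers: the combination therapy 480/554 = 86.6%, counseling alone 719/774 = 92.9% → counseling alone
Moderate smokers: the combination therapy 93/469 = 19.8%, counseling alone 110/357 = 30.8% → counseling alone
Overall: the combination therapy 573/1023 = 56.0%, counseling alone 829/1131 = 73.3% → counseling alone
Counseling alone wins overall and in every dependence group — no reversal.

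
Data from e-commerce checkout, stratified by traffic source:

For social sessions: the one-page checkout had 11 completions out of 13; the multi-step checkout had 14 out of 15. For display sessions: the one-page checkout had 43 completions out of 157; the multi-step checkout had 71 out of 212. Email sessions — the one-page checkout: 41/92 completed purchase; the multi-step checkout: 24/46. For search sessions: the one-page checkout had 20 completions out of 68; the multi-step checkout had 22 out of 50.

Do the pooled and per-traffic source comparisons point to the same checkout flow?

Social: the one-page checkout 11/13 = 84.6%, the multi-step checkout 14/15 = 93.3% → the multi-step checkout
Display: the one-page checkout 43/157 = 27.4%, the multi-step checkout 71/212 = 33.5% → the multi-step checkout
Email: the one-page checkout 41/92 = 44.6%, the multi-step checkout 24/46 = 52.2% → the multi-step checkout
Search: the one-page checkout 20/68 = 29.4%, the multi-step checkout 22/50 = 44.0% → the multi-step checkout
Overall: the one-page checkout 115/330 = 34.8%, the multi-step checkout 131/323 = 40.6% → the multi-step checkout
The multi-step checkout wins overall and in every traffic group — no reversal.

Yes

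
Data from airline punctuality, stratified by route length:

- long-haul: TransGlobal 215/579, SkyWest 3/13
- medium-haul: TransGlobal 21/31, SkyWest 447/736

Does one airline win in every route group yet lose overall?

Yes

Long-haul: TransGlobal 215/579 = 37.1%, SkyWest 3/13 = 23.1% → TransGlobal
Medium-haul: TransGlobal 21/31 = 67.7%, SkyWest 447/736 = 60.7% → TransGlobal
Overall: TransGlobal 236/610 = 38.7%, SkyWest 450/749 = 60.1% → SkyWest
TransGlobal wins each route group but SkyWest wins overall — the comparison reverses. TransGlobal's flights skew toward long-haul, which has a lower base rate.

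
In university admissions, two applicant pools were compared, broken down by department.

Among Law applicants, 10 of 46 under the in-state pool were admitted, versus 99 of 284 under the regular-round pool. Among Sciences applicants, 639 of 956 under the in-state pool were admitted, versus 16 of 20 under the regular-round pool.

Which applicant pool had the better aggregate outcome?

the in-state pool

Law: the in-state pool 10/46 = 21.7%, the regular-round pool 99/284 = 34.9% → the regular-round pool
Sciences: the in-state pool 639/956 = 66.8%, the regular-round pool 16/20 = 80.0% → the regular-round pool
Overall: the in-state pool 649/1002 = 64.8%, the regular-round pool 115/304 = 37.8% → the in-state pool
(The regular-round pool wins every department group but the in-state pool wins overall — the regular-round pool's applicants skew toward the low-rate Law group.)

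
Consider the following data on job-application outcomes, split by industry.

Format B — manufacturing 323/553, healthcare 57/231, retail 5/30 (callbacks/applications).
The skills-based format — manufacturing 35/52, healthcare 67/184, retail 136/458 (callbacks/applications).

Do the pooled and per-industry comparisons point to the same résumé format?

No

Manufacturing: Format B 323/553 = 58.4%, the skills-based format 35/52 = 67.3% → the skills-based format
Healthcare: Format B 57/231 = 24.7%, the skills-based format 67/184 = 36.4% → the skills-based format
Retail: Format B 5/30 = 16.7%, the skills-based format 136/458 = 29.7% → the skills-based format
Overall: Format B 385/814 = 47.3%, the skills-based format 238/694 = 34.3% → Format B
The skills-based format wins each industry group but Format B wins overall — the comparison reverses. The skills-based format's applications skew toward retail, which has a lower base rate.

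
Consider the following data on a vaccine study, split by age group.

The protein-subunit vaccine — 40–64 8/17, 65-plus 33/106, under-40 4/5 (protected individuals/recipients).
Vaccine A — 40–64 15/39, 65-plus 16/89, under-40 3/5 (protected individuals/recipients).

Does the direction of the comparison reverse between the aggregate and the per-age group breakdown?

40–64: the protein-subunit vaccine 8/17 = 47.1%, Vaccine A 15/39 = 38.5% → the protein-subunit vaccine
65-plus: the protein-subunit vaccine 33/106 = 31.1%, Vaccine A 16/89 = 18.0% → the protein-subunit vaccine
Under-40: the protein-subunit vaccine 4/5 = 80.0%, Vaccine A 3/5 = 60.0% → the protein-subunit vaccine
Overall: the protein-subunit vaccine 45/128 = 35.2%, Vaccine A 34/133 = 25.6% → the protein-subunit vaccine
The protein-subunit vaccine wins overall and in every age group — no reversal.

No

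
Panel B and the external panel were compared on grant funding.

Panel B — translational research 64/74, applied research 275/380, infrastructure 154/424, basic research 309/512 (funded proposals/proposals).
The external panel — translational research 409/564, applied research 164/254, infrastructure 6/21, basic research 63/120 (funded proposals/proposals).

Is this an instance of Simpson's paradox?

Yes

Translational research: Panel B 64/74 = 86.5%, the external panel 409/564 = 72.5% → Panel B
Applied research: Panel B 275/380 = 72.4%, the external panel 164/254 = 64.6% → Panel B
Infrastructure: Panel B 154/424 = 36.3%, the external panel 6/21 = 28.6% → Panel B
Basic research: Panel B 309/512 = 60.4%, the external panel 63/120 = 52.5% → Panel B
Overall: Panel B 802/1390 = 57.7%, the external panel 642/959 = 66.9% → the external panel
Panel B wins each proposal group but the external panel wins overall — the comparison reverses. Panel B's proposals skew toward infrastructure, which has a lower base rate.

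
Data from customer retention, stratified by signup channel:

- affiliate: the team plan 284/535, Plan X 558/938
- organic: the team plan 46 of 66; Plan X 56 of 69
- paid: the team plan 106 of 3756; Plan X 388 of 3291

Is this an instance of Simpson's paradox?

No

Affiliate: the team plan 284/535 = 53.1%, Plan X 558/938 = 59.5% → Plan X
Organic: the team plan 46/66 = 69.7%, Plan X 56/69 = 81.2% → Plan X
Paid: the team plan 106/3756 = 2.8%, Plan X 388/3291 = 11.8% → Plan X
Overall: the team plan 436/4357 = 10.0%, Plan X 1002/4298 = 23.3% → Plan X
Plan X wins overall and in every signup group — no reversal.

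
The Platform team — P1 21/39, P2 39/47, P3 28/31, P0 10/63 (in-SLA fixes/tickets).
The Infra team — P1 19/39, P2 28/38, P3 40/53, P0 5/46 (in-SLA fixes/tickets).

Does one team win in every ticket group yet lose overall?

P1: the Platform team 21/39 = 53.8%, the Infra team 19/39 = 48.7% → the Platform team
P2: the Platform team 39/47 = 83.0%, the Infra team 28/38 = 73.7% → the Platform team
P3: the Platform team 28/31 = 90.3%, the Infra team 40/53 = 75.5% → the Platform team
P0: the Platform team 10/63 = 15.9%, the Infra team 5/46 = 10.9% → the Platform team
Overall: the Platform team 98/180 = 54.4%, the Infra team 92/176 = 52.3% → the Platform team
The Platform team wins overall and in every ticket group — no reversal.

No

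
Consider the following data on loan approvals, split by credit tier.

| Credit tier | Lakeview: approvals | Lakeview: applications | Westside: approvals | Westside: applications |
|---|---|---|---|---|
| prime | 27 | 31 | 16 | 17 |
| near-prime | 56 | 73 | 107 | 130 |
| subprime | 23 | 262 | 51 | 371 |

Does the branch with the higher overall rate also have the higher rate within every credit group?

Prime: Lakeview 27/31 = 87.1%, Westside 16/17 = 94.1% → Westside
Near-prime: Lakeview 56/73 = 76.7%, Westside 107/130 = 82.3% → Westside
Subprime: Lakeview 23/262 = 8.8%, Westside 51/371 = 13.7% → Westside
Overall: Lakeview 106/366 = 29.0%, Westside 174/518 = 33.6% → Westside
Westside wins overall and in every credit group — no reversal.

Yes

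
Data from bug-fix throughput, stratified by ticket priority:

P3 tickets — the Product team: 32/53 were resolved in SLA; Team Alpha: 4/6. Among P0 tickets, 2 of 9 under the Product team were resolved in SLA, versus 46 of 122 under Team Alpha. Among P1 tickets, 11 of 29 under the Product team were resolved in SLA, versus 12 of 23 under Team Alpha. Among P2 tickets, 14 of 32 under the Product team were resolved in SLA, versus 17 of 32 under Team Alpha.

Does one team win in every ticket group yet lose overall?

Yes

P3: the Product team 32/53 = 60.4%, Team Alpha 4/6 = 66.7% → Team Alpha
P0: the Product team 2/9 = 22.2%, Team Alpha 46/122 = 37.7% → Team Alpha
P1: the Product team 11/29 = 37.9%, Team Alpha 12/23 = 52.2% → Team Alpha
P2: the Product team 14/32 = 43.8%, Team Alpha 17/32 = 53.1% → Team Alpha
Overall: the Product team 59/123 = 48.0%, Team Alpha 79/183 = 43.2% → the Product team
Team Alpha wins each ticket group but the Product team wins overall — the comparison reverses. Team Alpha's tickets skew toward P0, which has a lower base rate.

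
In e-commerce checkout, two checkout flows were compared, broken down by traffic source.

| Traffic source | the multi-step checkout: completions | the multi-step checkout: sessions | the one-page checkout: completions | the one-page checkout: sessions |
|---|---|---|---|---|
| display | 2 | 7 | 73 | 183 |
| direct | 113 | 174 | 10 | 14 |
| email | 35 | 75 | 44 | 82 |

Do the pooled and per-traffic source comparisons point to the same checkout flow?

Display: the multi-step checkout 2/7 = 28.6%, the one-page checkout 73/183 = 39.9% → the one-page checkout
Direct: the multi-step checkout 113/174 = 64.9%, the one-page checkout 10/14 = 71.4% → the one-page checkout
Email: the multi-step checkout 35/75 = 46.7%, the one-page checkout 44/82 = 53.7% → the one-page checkout
Overall: the multi-step checkout 150/256 = 58.6%, the one-page checkout 127/279 = 45.5% → the multi-step checkout
The one-page checkout wins each traffic group but the multi-step checkout wins overall — the comparison reverses. The one-page checkout's sessions skew toward display, which has a lower base rate.

No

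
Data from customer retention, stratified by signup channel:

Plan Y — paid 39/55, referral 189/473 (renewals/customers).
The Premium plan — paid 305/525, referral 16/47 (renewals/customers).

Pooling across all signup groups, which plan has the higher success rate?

Paid: Plan Y 39/55 = 70.9%, the Premium plan 305/525 = 58.1% → Plan Y
Referral: Plan Y 189/473 = 40.0%, the Premium plan 16/47 = 34.0% → Plan Y
Overall: Plan Y 228/528 = 43.2%, the Premium plan 321/572 = 56.1% → the Premium plan
(Plan Y wins every signup group but the Premium plan wins overall — Plan Y's customers skew toward the low-rate referral group.)

the Premium plan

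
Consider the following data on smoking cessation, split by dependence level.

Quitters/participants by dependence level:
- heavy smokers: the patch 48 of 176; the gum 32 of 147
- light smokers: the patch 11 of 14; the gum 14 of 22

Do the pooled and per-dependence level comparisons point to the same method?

Yes

Heavy smokers: the patch 48/176 = 27.3%, the gum 32/147 = 21.8% → the patch
Light smokers: the patch 11/14 = 78.6%, the gum 14/22 = 63.6% → the patch
Overall: the patch 59/190 = 31.1%, the gum 46/169 = 27.2% → the patch
The patch wins overall and in every dependence group — no reversal.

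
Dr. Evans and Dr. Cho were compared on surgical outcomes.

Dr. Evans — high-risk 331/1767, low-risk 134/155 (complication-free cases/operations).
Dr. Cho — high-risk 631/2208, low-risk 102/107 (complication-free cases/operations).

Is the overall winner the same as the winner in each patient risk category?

Yes

High-risk: Dr. Evans 331/1767 = 18.7%, Dr. Cho 631/2208 = 28.6% → Dr. Cho
Low-risk: Dr. Evans 134/155 = 86.5%, Dr. Cho 102/107 = 95.3% → Dr. Cho
Overall: Dr. Evans 465/1922 = 24.2%, Dr. Cho 733/2315 = 31.7% → Dr. Cho
Dr. Cho wins overall and in every patient risk group — no reversal.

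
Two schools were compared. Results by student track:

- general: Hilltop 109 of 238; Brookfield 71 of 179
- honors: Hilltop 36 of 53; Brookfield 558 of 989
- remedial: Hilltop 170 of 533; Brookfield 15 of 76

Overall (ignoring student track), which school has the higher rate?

General: Hilltop 109/238 = 45.8%, Brookfield 71/179 = 39.7% → Hilltop
Honors: Hilltop 36/53 = 67.9%, Brookfield 558/989 = 56.4% → Hilltop
Remedial: Hilltop 170/533 = 31.9%, Brookfield 15/76 = 19.7% → Hilltop
Overall: Hilltop 315/824 = 38.2%, Brookfield 644/1244 = 51.8% → Brookfield
(Hilltop wins every student group but Brookfield wins overall — Hilltop's students skew toward the low-rate remedial group.)

Brookfield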